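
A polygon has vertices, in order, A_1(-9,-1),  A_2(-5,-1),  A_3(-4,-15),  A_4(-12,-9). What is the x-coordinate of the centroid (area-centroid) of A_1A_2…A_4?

-1529/207

Apply the surveyor's formula. First the cross-terms c_i = x_i·y_{i+1} − x_{i+1}·y_i:
  4, 71, -144, -69  ⇒  2A = -138, A = -69.
Then Σ (x_i + x_{i+1})·c_i = 3058, so x̄ = 3058 / (6·(-69)) = -1529/207.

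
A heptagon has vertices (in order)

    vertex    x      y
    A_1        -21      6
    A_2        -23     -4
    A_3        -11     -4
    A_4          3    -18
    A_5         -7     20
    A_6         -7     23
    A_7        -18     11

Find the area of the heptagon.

426.5

Σ = (222) + (48) + (210) + (-66) + (-21) + (337) + (123) = 853
Area = |Σ|/2 = 426.5.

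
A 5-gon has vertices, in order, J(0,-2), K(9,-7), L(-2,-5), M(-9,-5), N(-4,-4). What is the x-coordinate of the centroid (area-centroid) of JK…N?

53/78

Apply the shoelace (surveyor's) formula. First the cross-terms c_i = x_i·y_{i+1} − x_{i+1}·y_i:
  18, -59, -35, 16, 8  ⇒  2A = -52, A = -26.
Then Σ (x_i + x_{i+1})·c_i = -106, so x̄ = -106 / (6·(-26)) = 53/78.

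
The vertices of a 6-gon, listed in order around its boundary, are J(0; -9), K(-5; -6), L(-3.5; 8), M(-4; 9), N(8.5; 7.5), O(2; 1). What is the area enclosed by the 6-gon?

Apply the surveyor's formula: 2A = Σ (x_i·y_{i+1} − x_{i+1}·y_i), indices taken mod 6.
Σ = (-45) + (-61) + (0.5) + (-106.5) + (-6.5) + (-18) = -236.5
Area = |Σ|/2 = 118.25.

118.25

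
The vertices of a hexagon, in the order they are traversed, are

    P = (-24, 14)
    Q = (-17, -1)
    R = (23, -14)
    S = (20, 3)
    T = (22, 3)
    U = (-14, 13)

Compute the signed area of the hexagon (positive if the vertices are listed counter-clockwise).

Σ = (262) + (261) + (349) + (-6) + (328) + (116) = 1310
Signed area = Σ/2 = 655 (positive ⇒ counter-clockwise traversal).

655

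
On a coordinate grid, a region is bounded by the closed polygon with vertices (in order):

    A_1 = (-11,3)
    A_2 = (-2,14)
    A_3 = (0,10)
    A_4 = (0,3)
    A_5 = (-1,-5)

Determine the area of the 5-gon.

111.5

Σ = (-148) + (-20) + (0) + (3) + (-58) = -223
Area = |Σ|/2 = 111.5.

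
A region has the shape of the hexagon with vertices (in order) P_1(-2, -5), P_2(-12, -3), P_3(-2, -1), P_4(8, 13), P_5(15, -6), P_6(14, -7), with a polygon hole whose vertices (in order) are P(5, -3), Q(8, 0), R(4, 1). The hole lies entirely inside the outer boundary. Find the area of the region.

199.5

Outer boundary:
Apply the shoelace (surveyor's) formula: 2A = Σ (x_i·y_{i+1} − x_{i+1}·y_i), indices taken mod 6.
P_1→P_2: (-2)(-3) − (-12)(-5) = -54
P_2→P_3: (-12)(-1) − (-2)(-3) = 6
P_3→P_4: (-2)(13) − (8)(-1) = -18
P_4→P_5: (8)(-6) − (15)(13) = -243
P_5→P_6: (15)(-7) − (14)(-6) = -21
P_6→P_1: (14)(-5) − (-2)(-7) = -84
Σ = -414
Area = |Σ|/2 = 207.
Hole:
Apply Gauss's area formula: 2A = Σ (x_i·y_{i+1} − x_{i+1}·y_i), indices taken mod 3.
Σ = (24) + (8) + (-17) = 15
Area = |Σ|/2 = 7.5.
Net area = 207 − 7.5 = 199.5.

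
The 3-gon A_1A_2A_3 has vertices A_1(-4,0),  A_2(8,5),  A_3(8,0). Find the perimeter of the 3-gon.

30

|A_1A_2| = √((12)² + (5)²) = √169 = 13
|A_2A_3| = √((0)² + (-5)²) = √25 = 5
|A_3A_1| = √((-12)² + (0)²) = √144 = 12
Perimeter = 13 + 5 + 12 = 30.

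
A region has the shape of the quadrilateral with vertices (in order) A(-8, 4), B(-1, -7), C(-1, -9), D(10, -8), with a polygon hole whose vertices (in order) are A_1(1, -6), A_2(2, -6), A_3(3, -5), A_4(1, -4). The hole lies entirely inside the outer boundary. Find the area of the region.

Outer boundary:
Σ = (60) + (2) + (98) + (-24) = 136
Area = |Σ|/2 = 68.
Hole:
Apply the shoelace (surveyor's) formula: 2A = Σ (x_i·y_{i+1} − x_{i+1}·y_i), indices taken mod 4.
Σ = (6) + (8) + (-7) + (-2) = 5
Area = |Σ|/2 = 2.5.
Net area = 68 − 2.5 = 65.5.

65.5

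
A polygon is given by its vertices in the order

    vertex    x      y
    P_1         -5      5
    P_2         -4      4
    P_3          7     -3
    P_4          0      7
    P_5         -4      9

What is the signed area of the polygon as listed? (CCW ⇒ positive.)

Apply the shoelace (surveyor's) formula: 2A = Σ (x_i·y_{i+1} − x_{i+1}·y_i), indices taken mod 5.
P_1→P_2: (-5)(4) − (-4)(5) = 0
P_2→P_3: (-4)(-3) − (7)(4) = -16
P_3→P_4: (7)(7) − (0)(-3) = 49
P_4→P_5: (0)(9) − (-4)(7) = 28
P_5→P_1: (-4)(5) − (-5)(9) = 25
Σ = 86
Signed area = Σ/2 = 43 (positive ⇒ counter-clockwise traversal).

43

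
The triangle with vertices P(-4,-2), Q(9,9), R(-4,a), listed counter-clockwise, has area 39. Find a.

Write out the shoelace sum; only the two edges meeting at R involve a:
2·Area = [(9·a − (-4)·9) + ((-4)·(-2) − (-4)·a)] + -18
       = 13·a + 26 = 78
⇒ a = 4.

4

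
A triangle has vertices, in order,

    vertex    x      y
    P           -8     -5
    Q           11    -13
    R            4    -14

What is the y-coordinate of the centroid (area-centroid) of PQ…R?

Apply Gauss's area formula. First the cross-terms c_i = x_i·y_{i+1} − x_{i+1}·y_i:
  159, -102, -132  ⇒  2A = -75, A = -37.5.
Then Σ (y_i + y_{i+1})·c_i = 2400, so ȳ = 2400 / (6·(-37.5)) = -32/3.

-32/3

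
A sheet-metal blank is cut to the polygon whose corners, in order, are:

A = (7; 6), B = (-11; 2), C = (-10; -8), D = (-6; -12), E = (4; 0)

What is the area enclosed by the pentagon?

166

Σ = (80) + (108) + (72) + (48) + (24) = 332
Area = |Σ|/2 = 166.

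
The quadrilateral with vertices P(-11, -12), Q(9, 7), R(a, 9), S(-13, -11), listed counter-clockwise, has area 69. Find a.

The doubled signed area Σ (x_i y_{i+1} − x_{i+1} y_i) is linear in a.
With a=0 it equals 264; the coefficient of a is -18 (from the two edges through R).
So -18·a + 264 = 2·69 = 138 ⇒ a = 7.

7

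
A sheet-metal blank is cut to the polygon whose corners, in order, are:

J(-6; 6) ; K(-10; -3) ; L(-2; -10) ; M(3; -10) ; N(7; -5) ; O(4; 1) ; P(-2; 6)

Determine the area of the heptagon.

Apply the shoelace (surveyor's) formula: 2A = Σ (x_i·y_{i+1} − x_{i+1}·y_i), indices taken mod 7.
J→K: (-6)(-3) − (-10)(6) = 78
K→L: (-10)(-10) − (-2)(-3) = 94
L→M: (-2)(-10) − (3)(-10) = 50
M→N: (3)(-5) − (7)(-10) = 55
N→O: (7)(1) − (4)(-5) = 27
O→P: (4)(6) − (-2)(1) = 26
P→J: (-2)(6) − (-6)(6) = 24
Σ = 354
Area = |Σ|/2 = 177.

177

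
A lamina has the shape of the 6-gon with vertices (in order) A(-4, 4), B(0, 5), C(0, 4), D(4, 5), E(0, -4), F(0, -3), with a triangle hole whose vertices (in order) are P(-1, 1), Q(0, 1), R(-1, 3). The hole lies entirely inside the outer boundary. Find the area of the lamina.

31

Outer boundary:
Apply Gauss's area formula: 2A = Σ (x_i·y_{i+1} − x_{i+1}·y_i), indices taken mod 6.
Cross-terms: -20, 0, -16, -16, 0, -12  ⇒  Σ = -64
Area = |Σ|/2 = 32.
Hole:
Apply Gauss's area formula: 2A = Σ (x_i·y_{i+1} − x_{i+1}·y_i), indices taken mod 3.
P→Q: (-1)(1) − (0)(1) = -1
Q→R: (0)(3) − (-1)(1) = 1
R→P: (-1)(1) − (-1)(3) = 2
Σ = 2
Area = |Σ|/2 = 1.
Net area = 32 − 1 = 31.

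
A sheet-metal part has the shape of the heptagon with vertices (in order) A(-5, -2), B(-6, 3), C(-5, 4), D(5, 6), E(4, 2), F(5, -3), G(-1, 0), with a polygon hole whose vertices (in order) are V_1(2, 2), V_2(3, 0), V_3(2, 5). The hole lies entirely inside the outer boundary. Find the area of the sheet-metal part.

60

Outer boundary:
Apply the shoelace (surveyor's) formula: 2A = Σ (x_i·y_{i+1} − x_{i+1}·y_i), indices taken mod 7.
A→B: (-5)(3) − (-6)(-2) = -27
B→C: (-6)(4) − (-5)(3) = -9
C→D: (-5)(6) − (5)(4) = -50
D→E: (5)(2) − (4)(6) = -14
E→F: (4)(-3) − (5)(2) = -22
F→G: (5)(0) − (-1)(-3) = -3
G→A: (-1)(-2) − (-5)(0) = 2
Σ = -123
Area = |Σ|/2 = 61.5.
Hole:
Apply the shoelace formula: 2A = Σ (x_i·y_{i+1} − x_{i+1}·y_i), indices taken mod 3.
Σ = (-6) + (15) + (-6) = 3
Area = |Σ|/2 = 1.5.
Net area = 61.5 − 1.5 = 60.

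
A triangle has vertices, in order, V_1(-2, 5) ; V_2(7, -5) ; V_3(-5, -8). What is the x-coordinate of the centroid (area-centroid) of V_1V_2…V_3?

Apply Gauss's area formula. First the cross-terms c_i = x_i·y_{i+1} − x_{i+1}·y_i:
  -25, -81, -41  ⇒  2A = -147, A = -73.5.
Then Σ (x_i + x_{i+1})·c_i = 0, so x̄ = 0 / (6·(-73.5)) = 0.

0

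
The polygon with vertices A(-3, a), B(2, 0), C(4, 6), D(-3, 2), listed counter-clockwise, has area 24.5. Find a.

The doubled signed area Σ (x_i y_{i+1} − x_{i+1} y_i) is linear in a.
With a=0 it equals 44; the coefficient of a is -5 (from the two edges through A).
So -5·a + 44 = 2·24.5 = 49 ⇒ a = -1.

-1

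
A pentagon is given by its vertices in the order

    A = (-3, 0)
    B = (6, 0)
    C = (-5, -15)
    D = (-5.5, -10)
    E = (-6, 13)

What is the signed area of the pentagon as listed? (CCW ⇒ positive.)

-107.5

A→B: (-3)(0) − (6)(0) = 0
B→C: (6)(-15) − (-5)(0) = -90
C→D: (-5)(-10) − (-5.5)(-15) = -32.5
D→E: (-5.5)(13) − (-6)(-10) = -131.5
E→A: (-6)(0) − (-3)(13) = 39
Σ = -215
Signed area = Σ/2 = -107.5 (negative ⇒ clockwise traversal).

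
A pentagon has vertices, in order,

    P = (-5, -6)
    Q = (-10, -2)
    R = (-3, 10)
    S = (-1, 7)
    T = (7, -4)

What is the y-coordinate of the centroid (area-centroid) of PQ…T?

25/137

Apply Gauss's area formula. First the cross-terms c_i = x_i·y_{i+1} − x_{i+1}·y_i:
  -50, -106, -11, -45, -62  ⇒  2A = -274, A = -137.
Then Σ (y_i + y_{i+1})·c_i = -150, so ȳ = -150 / (6·(-137)) = 25/137.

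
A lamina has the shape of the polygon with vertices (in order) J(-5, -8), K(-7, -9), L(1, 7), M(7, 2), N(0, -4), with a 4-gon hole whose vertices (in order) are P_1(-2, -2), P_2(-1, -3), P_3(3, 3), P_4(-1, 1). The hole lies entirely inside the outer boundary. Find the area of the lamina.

63

Outer boundary:
Apply the surveyor's formula: 2A = Σ (x_i·y_{i+1} − x_{i+1}·y_i), indices taken mod 5.
J→K: (-5)(-9) − (-7)(-8) = -11
K→L: (-7)(7) − (1)(-9) = -40
L→M: (1)(2) − (7)(7) = -47
M→N: (7)(-4) − (0)(2) = -28
N→J: (0)(-8) − (-5)(-4) = -20
Σ = -146
Area = |Σ|/2 = 73.
Hole:
Σ = (4) + (6) + (6) + (4) = 20
Area = |Σ|/2 = 10.
Net area = 73 − 10 = 63.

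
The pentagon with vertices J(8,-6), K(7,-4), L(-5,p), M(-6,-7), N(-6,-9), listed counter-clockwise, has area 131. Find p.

9

Write out the shoelace sum; only the two edges meeting at L involve p:
2·Area = [(7·p − (-5)·(-4)) + ((-5)·(-7) − (-6)·p)] + 130
       = 13·p + 145 = 262
⇒ p = 9.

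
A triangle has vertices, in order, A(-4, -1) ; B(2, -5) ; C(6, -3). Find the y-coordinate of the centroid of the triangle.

Apply Gauss's area formula. First the cross-terms c_i = x_i·y_{i+1} − x_{i+1}·y_i:
  22, 24, -18  ⇒  2A = 28, A = 14.
Then Σ (y_i + y_{i+1})·c_i = -252, so ȳ = -252 / (6·14) = -3.

-3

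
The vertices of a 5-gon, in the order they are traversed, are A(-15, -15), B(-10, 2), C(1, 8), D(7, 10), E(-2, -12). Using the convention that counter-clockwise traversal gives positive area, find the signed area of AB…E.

Apply the shoelace (surveyor's) formula: 2A = Σ (x_i·y_{i+1} − x_{i+1}·y_i), indices taken mod 5.
A→B: (-15)(2) − (-10)(-15) = -180
B→C: (-10)(8) − (1)(2) = -82
C→D: (1)(10) − (7)(8) = -46
D→E: (7)(-12) − (-2)(10) = -64
E→A: (-2)(-15) − (-15)(-12) = -150
Σ = -522
Signed area = Σ/2 = -261 (negative ⇒ clockwise traversal).

-261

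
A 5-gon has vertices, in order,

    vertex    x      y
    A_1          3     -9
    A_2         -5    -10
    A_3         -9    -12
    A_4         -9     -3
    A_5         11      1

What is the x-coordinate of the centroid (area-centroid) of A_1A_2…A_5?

Apply the surveyor's formula. First the cross-terms c_i = x_i·y_{i+1} − x_{i+1}·y_i:
  -75, -30, -81, 24, -102  ⇒  2A = -264, A = -132.
Then Σ (x_i + x_{i+1})·c_i = 648, so x̄ = 648 / (6·(-132)) = -9/11.

-9/11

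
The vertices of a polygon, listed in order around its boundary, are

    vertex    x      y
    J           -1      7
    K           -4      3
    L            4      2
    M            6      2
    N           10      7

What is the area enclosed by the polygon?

Σ = (25) + (-20) + (-4) + (22) + (77) = 100
Area = |Σ|/2 = 50.

50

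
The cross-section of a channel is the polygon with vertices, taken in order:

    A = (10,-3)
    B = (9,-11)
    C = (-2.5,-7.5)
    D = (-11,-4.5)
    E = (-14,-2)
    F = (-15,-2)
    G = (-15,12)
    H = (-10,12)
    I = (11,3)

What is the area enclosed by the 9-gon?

Apply the shoelace (surveyor's) formula: 2A = Σ (x_i·y_{i+1} − x_{i+1}·y_i), indices taken mod 9.
Cross-terms: -83, -95, -71.25, -41, -2, -210, -60, -162, -63  ⇒  Σ = -787.25
Area = |Σ|/2 = 393.625.

393.625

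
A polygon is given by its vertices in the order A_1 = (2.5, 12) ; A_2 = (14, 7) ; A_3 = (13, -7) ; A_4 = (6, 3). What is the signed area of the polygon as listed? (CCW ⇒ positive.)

-97

Apply the shoelace (surveyor's) formula: 2A = Σ (x_i·y_{i+1} − x_{i+1}·y_i), indices taken mod 4.
Σ = (-150.5) + (-189) + (81) + (64.5) = -194
Signed area = Σ/2 = -97 (negative ⇒ clockwise traversal).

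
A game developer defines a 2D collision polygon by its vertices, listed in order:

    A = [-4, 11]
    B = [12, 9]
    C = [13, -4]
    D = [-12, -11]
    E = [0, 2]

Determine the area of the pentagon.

270

Apply the shoelace (surveyor's) formula: 2A = Σ (x_i·y_{i+1} − x_{i+1}·y_i), indices taken mod 5.
Σ = (-168) + (-165) + (-191) + (-24) + (8) = -540
Area = |Σ|/2 = 270.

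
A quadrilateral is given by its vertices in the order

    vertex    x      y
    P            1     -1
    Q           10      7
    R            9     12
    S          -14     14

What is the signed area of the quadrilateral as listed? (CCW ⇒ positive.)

184

Σ = (17) + (57) + (294) + (0) = 368
Signed area = Σ/2 = 184 (positive ⇒ counter-clockwise traversal).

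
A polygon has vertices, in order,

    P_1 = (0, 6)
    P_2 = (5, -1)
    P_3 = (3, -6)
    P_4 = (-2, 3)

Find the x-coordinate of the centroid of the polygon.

Apply Gauss's area formula. First the cross-terms c_i = x_i·y_{i+1} − x_{i+1}·y_i:
  -30, -27, -3, -12  ⇒  2A = -72, A = -36.
Then Σ (x_i + x_{i+1})·c_i = -345, so x̄ = -345 / (6·(-36)) = 115/72.

115/72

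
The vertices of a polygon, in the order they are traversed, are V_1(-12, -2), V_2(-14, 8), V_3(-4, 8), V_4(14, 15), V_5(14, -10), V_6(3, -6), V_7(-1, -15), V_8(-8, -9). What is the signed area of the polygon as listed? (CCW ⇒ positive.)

-517

Apply the shoelace formula: 2A = Σ (x_i·y_{i+1} − x_{i+1}·y_i), indices taken mod 8.
Cross-terms: -124, -80, -172, -350, -54, -51, -111, -92  ⇒  Σ = -1034
Signed area = Σ/2 = -517 (negative ⇒ clockwise traversal).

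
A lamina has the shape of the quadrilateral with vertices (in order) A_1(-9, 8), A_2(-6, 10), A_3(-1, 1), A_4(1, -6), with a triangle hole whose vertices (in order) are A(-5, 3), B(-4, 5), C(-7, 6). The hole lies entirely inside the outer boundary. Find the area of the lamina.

36

Outer boundary:
Apply the shoelace (surveyor's) formula: 2A = Σ (x_i·y_{i+1} − x_{i+1}·y_i), indices taken mod 4.
Cross-terms: -42, 4, 5, -46  ⇒  Σ = -79
Area = |Σ|/2 = 39.5.
Hole:
A→B: (-5)(5) − (-4)(3) = -13
B→C: (-4)(6) − (-7)(5) = 11
C→A: (-7)(3) − (-5)(6) = 9
Σ = 7
Area = |Σ|/2 = 3.5.
Net area = 39.5 − 3.5 = 36.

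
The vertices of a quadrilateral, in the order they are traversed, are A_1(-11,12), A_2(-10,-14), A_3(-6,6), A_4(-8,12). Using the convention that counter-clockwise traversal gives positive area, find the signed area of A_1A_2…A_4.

71

A_1→A_2: (-11)(-14) − (-10)(12) = 274
A_2→A_3: (-10)(6) − (-6)(-14) = -144
A_3→A_4: (-6)(12) − (-8)(6) = -24
A_4→A_1: (-8)(12) − (-11)(12) = 36
Σ = 142
Signed area = Σ/2 = 71 (positive ⇒ counter-clockwise traversal).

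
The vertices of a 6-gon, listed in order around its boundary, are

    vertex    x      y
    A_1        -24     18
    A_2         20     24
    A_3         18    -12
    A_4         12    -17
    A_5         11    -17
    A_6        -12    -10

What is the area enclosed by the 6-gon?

1278.5

Apply the surveyor's formula: 2A = Σ (x_i·y_{i+1} − x_{i+1}·y_i), indices taken mod 6.
A_1→A_2: (-24)(24) − (20)(18) = -936
A_2→A_3: (20)(-12) − (18)(24) = -672
A_3→A_4: (18)(-17) − (12)(-12) = -162
A_4→A_5: (12)(-17) − (11)(-17) = -17
A_5→A_6: (11)(-10) − (-12)(-17) = -314
A_6→A_1: (-12)(18) − (-24)(-10) = -456
Σ = -2557
Area = |Σ|/2 = 1278.5.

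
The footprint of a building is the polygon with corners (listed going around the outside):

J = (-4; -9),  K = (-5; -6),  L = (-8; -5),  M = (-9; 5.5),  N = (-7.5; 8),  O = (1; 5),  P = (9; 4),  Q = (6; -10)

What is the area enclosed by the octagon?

229.125

Σ = (-21) + (-23) + (-89) + (-30.75) + (-45.5) + (-41) + (-114) + (-94) = -458.25
Area = |Σ|/2 = 229.125.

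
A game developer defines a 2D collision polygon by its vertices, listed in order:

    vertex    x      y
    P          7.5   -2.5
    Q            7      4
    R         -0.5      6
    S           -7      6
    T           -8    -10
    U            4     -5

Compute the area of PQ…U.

178

Apply Gauss's area formula: 2A = Σ (x_i·y_{i+1} − x_{i+1}·y_i), indices taken mod 6.
Σ = (47.5) + (44) + (39) + (118) + (80) + (27.5) = 356
Area = |Σ|/2 = 178.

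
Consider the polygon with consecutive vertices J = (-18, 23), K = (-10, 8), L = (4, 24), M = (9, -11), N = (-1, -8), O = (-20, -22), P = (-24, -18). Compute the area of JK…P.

Cross-terms: 86, -272, -260, -83, -138, -168, -876  ⇒  Σ = -1711
Area = |Σ|/2 = 855.5.

855.5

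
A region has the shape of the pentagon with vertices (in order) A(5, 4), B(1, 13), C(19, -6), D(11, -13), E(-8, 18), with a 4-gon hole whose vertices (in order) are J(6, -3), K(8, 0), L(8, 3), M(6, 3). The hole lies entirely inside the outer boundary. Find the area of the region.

191.5

Outer boundary:
Σ = (61) + (-253) + (-181) + (94) + (-122) = -401
Area = |Σ|/2 = 200.5.
Hole:
Σ = (24) + (24) + (6) + (-36) = 18
Area = |Σ|/2 = 9.
Net area = 200.5 − 9 = 191.5.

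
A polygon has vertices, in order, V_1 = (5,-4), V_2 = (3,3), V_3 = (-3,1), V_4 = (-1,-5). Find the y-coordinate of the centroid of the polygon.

Apply the shoelace formula. First the cross-terms c_i = x_i·y_{i+1} − x_{i+1}·y_i:
  27, 12, 16, 29  ⇒  2A = 84, A = 42.
Then Σ (y_i + y_{i+1})·c_i = -304, so ȳ = -304 / (6·42) = -76/63.

-76/63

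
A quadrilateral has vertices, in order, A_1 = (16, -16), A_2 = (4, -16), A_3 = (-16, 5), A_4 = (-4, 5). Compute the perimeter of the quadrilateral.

82

|A_1A_2| = √((-12)² + (0)²) = √144 = 12
|A_2A_3| = √((-20)² + (21)²) = √841 = 29
|A_3A_4| = √((12)² + (0)²) = √144 = 12
|A_4A_1| = √((20)² + (-21)²) = √841 = 29
Perimeter = 12 + 29 + 12 + 29 = 82.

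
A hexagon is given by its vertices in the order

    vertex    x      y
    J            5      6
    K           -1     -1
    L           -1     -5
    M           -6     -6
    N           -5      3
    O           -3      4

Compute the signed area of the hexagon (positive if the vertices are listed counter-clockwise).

-58

Σ = (1) + (4) + (-24) + (-48) + (-11) + (-38) = -116
Signed area = Σ/2 = -58 (negative ⇒ clockwise traversal).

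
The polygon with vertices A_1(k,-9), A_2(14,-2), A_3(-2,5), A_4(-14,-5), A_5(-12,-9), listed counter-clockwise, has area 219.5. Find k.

Write out the shoelace sum; only the two edges meeting at A_1 involve k:
2·Area = [((-12)·(-9) − k·(-9)) + (k·(-2) − 14·(-9))] + 212
       = 7·k + 446 = 439
⇒ k = -1.

-1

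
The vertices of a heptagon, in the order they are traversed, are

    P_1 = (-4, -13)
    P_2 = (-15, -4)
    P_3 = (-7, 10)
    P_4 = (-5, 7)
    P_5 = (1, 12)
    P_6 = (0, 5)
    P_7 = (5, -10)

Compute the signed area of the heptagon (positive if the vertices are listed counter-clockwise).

-274

Apply the shoelace formula: 2A = Σ (x_i·y_{i+1} − x_{i+1}·y_i), indices taken mod 7.
Σ = (-179) + (-178) + (1) + (-67) + (5) + (-25) + (-105) = -548
Signed area = Σ/2 = -274 (negative ⇒ clockwise traversal).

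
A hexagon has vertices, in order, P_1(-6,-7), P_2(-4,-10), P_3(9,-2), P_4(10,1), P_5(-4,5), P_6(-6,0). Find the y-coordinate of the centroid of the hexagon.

-523/285

Apply the surveyor's formula. First the cross-terms c_i = x_i·y_{i+1} − x_{i+1}·y_i:
  32, 98, 29, 54, 30, 42  ⇒  2A = 285, A = 142.5.
Then Σ (y_i + y_{i+1})·c_i = -1569, so ȳ = -1569 / (6·142.5) = -523/285.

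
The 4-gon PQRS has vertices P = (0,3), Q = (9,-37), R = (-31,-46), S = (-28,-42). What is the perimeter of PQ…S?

|PQ| = √((9)² + (-40)²) = √1681 = 41
|QR| = √((-40)² + (-9)²) = √1681 = 41
|RS| = √((3)² + (4)²) = √25 = 5
|SP| = √((28)² + (45)²) = √2809 = 53
Perimeter = 41 + 41 + 5 + 53 = 140.

140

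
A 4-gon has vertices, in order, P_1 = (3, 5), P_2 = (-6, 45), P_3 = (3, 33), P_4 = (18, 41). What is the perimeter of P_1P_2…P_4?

112

|P_1P_2| = √((-9)² + (40)²) = √1681 = 41
|P_2P_3| = √((9)² + (-12)²) = √225 = 15
|P_3P_4| = √((15)² + (8)²) = √289 = 17
|P_4P_1| = √((-15)² + (-36)²) = √1521 = 39
Perimeter = 41 + 15 + 17 + 39 = 112.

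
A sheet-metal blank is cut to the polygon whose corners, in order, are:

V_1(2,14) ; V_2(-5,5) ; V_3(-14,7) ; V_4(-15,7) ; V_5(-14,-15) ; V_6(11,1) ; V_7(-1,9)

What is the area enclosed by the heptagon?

Apply the shoelace formula: 2A = Σ (x_i·y_{i+1} − x_{i+1}·y_i), indices taken mod 7.
Σ = (80) + (35) + (7) + (323) + (151) + (100) + (-32) = 664
Area = |Σ|/2 = 332.

332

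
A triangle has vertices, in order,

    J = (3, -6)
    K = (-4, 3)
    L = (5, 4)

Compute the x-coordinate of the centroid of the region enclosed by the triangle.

4/3

Apply the shoelace formula. First the cross-terms c_i = x_i·y_{i+1} − x_{i+1}·y_i:
  -15, -31, -42  ⇒  2A = -88, A = -44.
Then Σ (x_i + x_{i+1})·c_i = -352, so x̄ = -352 / (6·(-44)) = 4/3.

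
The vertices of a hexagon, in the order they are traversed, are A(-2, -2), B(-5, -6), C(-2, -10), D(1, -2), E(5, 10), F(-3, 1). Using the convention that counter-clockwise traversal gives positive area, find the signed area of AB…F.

58.5

Apply the surveyor's formula: 2A = Σ (x_i·y_{i+1} − x_{i+1}·y_i), indices taken mod 6.
Cross-terms: 2, 38, 14, 20, 35, 8  ⇒  Σ = 117
Signed area = Σ/2 = 58.5 (positive ⇒ counter-clockwise traversal).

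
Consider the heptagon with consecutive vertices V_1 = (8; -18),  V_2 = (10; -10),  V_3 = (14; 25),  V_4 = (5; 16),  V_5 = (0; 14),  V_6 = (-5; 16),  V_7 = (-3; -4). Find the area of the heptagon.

Apply the surveyor's formula: 2A = Σ (x_i·y_{i+1} − x_{i+1}·y_i), indices taken mod 7.
Σ = (100) + (390) + (99) + (70) + (70) + (68) + (86) = 883
Area = |Σ|/2 = 441.5.

441.5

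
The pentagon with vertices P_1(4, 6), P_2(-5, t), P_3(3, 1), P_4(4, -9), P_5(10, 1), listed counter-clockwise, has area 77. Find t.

10

The doubled signed area Σ (x_i y_{i+1} − x_{i+1} y_i) is linear in t.
With t=0 it equals 144; the coefficient of t is 1 (from the two edges through P_2).
So 1·t + 144 = 2·77 = 154 ⇒ t = 10.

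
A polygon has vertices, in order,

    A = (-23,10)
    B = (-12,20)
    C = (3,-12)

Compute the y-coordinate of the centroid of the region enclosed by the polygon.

6

Apply Gauss's area formula. First the cross-terms c_i = x_i·y_{i+1} − x_{i+1}·y_i:
  -340, 84, -246  ⇒  2A = -502, A = -251.
Then Σ (y_i + y_{i+1})·c_i = -9036, so ȳ = -9036 / (6·(-251)) = 6.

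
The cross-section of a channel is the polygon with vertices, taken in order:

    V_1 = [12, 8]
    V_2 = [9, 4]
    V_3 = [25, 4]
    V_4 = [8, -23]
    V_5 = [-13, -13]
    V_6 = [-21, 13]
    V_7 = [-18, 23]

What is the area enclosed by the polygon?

Apply Gauss's area formula: 2A = Σ (x_i·y_{i+1} − x_{i+1}·y_i), indices taken mod 7.
Σ = (-24) + (-64) + (-607) + (-403) + (-442) + (-249) + (-420) = -2209
Area = |Σ|/2 = 1104.5.

1104.5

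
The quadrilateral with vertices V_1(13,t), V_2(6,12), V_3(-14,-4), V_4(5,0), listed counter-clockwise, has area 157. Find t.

6

Write out the shoelace sum; only the two edges meeting at V_1 involve t:
2·Area = [(5·t − 13·0) + (13·12 − 6·t)] + 164
       = -1·t + 320 = 314
⇒ t = 6.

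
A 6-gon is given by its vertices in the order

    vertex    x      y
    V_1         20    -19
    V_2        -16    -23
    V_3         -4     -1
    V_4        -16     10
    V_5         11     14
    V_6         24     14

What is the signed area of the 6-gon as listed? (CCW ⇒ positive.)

-1074

Apply Gauss's area formula: 2A = Σ (x_i·y_{i+1} − x_{i+1}·y_i), indices taken mod 6.
V_1→V_2: (20)(-23) − (-16)(-19) = -764
V_2→V_3: (-16)(-1) − (-4)(-23) = -76
V_3→V_4: (-4)(10) − (-16)(-1) = -56
V_4→V_5: (-16)(14) − (11)(10) = -334
V_5→V_6: (11)(14) − (24)(14) = -182
V_6→V_1: (24)(-19) − (20)(14) = -736
Σ = -2148
Signed area = Σ/2 = -1074 (negative ⇒ clockwise traversal).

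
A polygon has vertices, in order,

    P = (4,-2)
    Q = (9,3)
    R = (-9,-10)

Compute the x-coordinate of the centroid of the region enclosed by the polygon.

Apply the shoelace formula. First the cross-terms c_i = x_i·y_{i+1} − x_{i+1}·y_i:
  30, -63, 58  ⇒  2A = 25, A = 12.5.
Then Σ (x_i + x_{i+1})·c_i = 100, so x̄ = 100 / (6·12.5) = 4/3.

4/3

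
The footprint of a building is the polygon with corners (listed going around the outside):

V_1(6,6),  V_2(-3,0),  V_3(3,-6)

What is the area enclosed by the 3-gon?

45

Apply the surveyor's formula: 2A = Σ (x_i·y_{i+1} − x_{i+1}·y_i), indices taken mod 3.
Σ = (18) + (18) + (54) = 90
Area = |Σ|/2 = 45.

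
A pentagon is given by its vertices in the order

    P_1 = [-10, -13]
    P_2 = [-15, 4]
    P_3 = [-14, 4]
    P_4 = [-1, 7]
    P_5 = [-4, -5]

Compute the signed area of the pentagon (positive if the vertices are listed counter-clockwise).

Apply the shoelace formula: 2A = Σ (x_i·y_{i+1} − x_{i+1}·y_i), indices taken mod 5.
Cross-terms: -235, -4, -94, 33, 2  ⇒  Σ = -298
Signed area = Σ/2 = -149 (negative ⇒ clockwise traversal).

-149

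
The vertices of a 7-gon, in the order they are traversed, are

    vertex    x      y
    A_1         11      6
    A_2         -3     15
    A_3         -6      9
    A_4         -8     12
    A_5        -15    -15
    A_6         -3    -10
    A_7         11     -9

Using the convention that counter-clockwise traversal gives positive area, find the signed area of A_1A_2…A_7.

Apply Gauss's area formula: 2A = Σ (x_i·y_{i+1} − x_{i+1}·y_i), indices taken mod 7.
Σ = (183) + (63) + (0) + (300) + (105) + (137) + (165) = 953
Signed area = Σ/2 = 476.5 (positive ⇒ counter-clockwise traversal).

476.5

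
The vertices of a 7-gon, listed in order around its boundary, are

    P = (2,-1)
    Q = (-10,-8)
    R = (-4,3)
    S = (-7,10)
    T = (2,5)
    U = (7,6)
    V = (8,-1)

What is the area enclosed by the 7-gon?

123

P→Q: (2)(-8) − (-10)(-1) = -26
Q→R: (-10)(3) − (-4)(-8) = -62
R→S: (-4)(10) − (-7)(3) = -19
S→T: (-7)(5) − (2)(10) = -55
T→U: (2)(6) − (7)(5) = -23
U→V: (7)(-1) − (8)(6) = -55
V→P: (8)(-1) − (2)(-1) = -6
Σ = -246
Area = |Σ|/2 = 123.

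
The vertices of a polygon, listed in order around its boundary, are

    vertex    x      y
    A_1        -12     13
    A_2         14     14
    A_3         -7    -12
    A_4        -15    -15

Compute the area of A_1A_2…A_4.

435

Apply Gauss's area formula: 2A = Σ (x_i·y_{i+1} − x_{i+1}·y_i), indices taken mod 4.
A_1→A_2: (-12)(14) − (14)(13) = -350
A_2→A_3: (14)(-12) − (-7)(14) = -70
A_3→A_4: (-7)(-15) − (-15)(-12) = -75
A_4→A_1: (-15)(13) − (-12)(-15) = -375
Σ = -870
Area = |Σ|/2 = 435.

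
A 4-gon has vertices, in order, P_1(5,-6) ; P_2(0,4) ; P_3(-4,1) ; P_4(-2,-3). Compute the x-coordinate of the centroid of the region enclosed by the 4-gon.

Apply the surveyor's formula. First the cross-terms c_i = x_i·y_{i+1} − x_{i+1}·y_i:
  20, 16, 14, 27  ⇒  2A = 77, A = 38.5.
Then Σ (x_i + x_{i+1})·c_i = 33, so x̄ = 33 / (6·38.5) = 1/7.

1/7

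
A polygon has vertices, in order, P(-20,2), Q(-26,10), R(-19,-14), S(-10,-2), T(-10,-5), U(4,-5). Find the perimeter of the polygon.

|PQ| = √((-6)² + (8)²) = √100 = 10
|QR| = √((7)² + (-24)²) = √625 = 25
|RS| = √((9)² + (12)²) = √225 = 15
|ST| = √((0)² + (-3)²) = √9 = 3
|TU| = √((14)² + (0)²) = √196 = 14
|UP| = √((-24)² + (7)²) = √625 = 25
Perimeter = 10 + 25 + 15 + 3 + 14 + 25 = 92.

92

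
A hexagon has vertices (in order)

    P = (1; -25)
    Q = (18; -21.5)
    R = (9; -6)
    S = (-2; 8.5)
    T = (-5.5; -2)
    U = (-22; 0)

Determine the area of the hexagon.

Cross-terms: 428.5, 85.5, 64.5, 50.75, -44, 550  ⇒  Σ = 1135.25
Area = |Σ|/2 = 567.625.

567.625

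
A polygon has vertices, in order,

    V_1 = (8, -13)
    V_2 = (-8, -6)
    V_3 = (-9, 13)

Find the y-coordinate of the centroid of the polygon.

Apply the shoelace (surveyor's) formula. First the cross-terms c_i = x_i·y_{i+1} − x_{i+1}·y_i:
  -152, -158, 13  ⇒  2A = -297, A = -148.5.
Then Σ (y_i + y_{i+1})·c_i = 1782, so ȳ = 1782 / (6·(-148.5)) = -2.

-2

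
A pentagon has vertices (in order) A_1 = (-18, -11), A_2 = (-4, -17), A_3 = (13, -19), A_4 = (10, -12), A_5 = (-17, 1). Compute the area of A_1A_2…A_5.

302

Apply the surveyor's formula: 2A = Σ (x_i·y_{i+1} − x_{i+1}·y_i), indices taken mod 5.
A_1→A_2: (-18)(-17) − (-4)(-11) = 262
A_2→A_3: (-4)(-19) − (13)(-17) = 297
A_3→A_4: (13)(-12) − (10)(-19) = 34
A_4→A_5: (10)(1) − (-17)(-12) = -194
A_5→A_1: (-17)(-11) − (-18)(1) = 205
Σ = 604
Area = |Σ|/2 = 302.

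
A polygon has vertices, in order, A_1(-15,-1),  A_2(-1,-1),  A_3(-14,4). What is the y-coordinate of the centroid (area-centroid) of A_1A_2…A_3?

2/3

Apply the shoelace formula. First the cross-terms c_i = x_i·y_{i+1} − x_{i+1}·y_i:
  14, -18, 74  ⇒  2A = 70, A = 35.
Then Σ (y_i + y_{i+1})·c_i = 140, so ȳ = 140 / (6·35) = 2/3.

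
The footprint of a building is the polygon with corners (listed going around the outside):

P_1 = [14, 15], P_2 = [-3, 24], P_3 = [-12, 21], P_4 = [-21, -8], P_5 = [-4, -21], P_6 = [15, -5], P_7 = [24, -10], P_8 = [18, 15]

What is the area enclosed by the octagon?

Apply the surveyor's formula: 2A = Σ (x_i·y_{i+1} − x_{i+1}·y_i), indices taken mod 8.
Σ = (381) + (225) + (537) + (409) + (335) + (-30) + (540) + (60) = 2457
Area = |Σ|/2 = 1228.5.

1228.5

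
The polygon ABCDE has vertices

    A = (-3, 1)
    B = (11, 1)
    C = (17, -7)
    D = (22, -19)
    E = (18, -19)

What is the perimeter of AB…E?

|AB| = √((14)² + (0)²) = √196 = 14
|BC| = √((6)² + (-8)²) = √100 = 10
|CD| = √((5)² + (-12)²) = √169 = 13
|DE| = √((-4)² + (0)²) = √16 = 4
|EA| = √((-21)² + (20)²) = √841 = 29
Perimeter = 14 + 10 + 13 + 4 + 29 = 70.

70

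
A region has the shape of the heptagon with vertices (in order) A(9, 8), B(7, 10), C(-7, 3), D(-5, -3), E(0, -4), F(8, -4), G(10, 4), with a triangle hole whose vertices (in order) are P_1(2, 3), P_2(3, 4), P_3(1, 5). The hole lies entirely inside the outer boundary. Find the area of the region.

Outer boundary:
A→B: (9)(10) − (7)(8) = 34
B→C: (7)(3) − (-7)(10) = 91
C→D: (-7)(-3) − (-5)(3) = 36
D→E: (-5)(-4) − (0)(-3) = 20
E→F: (0)(-4) − (8)(-4) = 32
F→G: (8)(4) − (10)(-4) = 72
G→A: (10)(8) − (9)(4) = 44
Σ = 329
Area = |Σ|/2 = 164.5.
Hole:
Apply Gauss's area formula: 2A = Σ (x_i·y_{i+1} − x_{i+1}·y_i), indices taken mod 3.
Cross-terms: -1, 11, -7  ⇒  Σ = 3
Area = |Σ|/2 = 1.5.
Net area = 164.5 − 1.5 = 163.

163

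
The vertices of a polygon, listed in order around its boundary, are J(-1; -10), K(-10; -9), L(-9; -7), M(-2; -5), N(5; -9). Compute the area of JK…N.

Apply Gauss's area formula: 2A = Σ (x_i·y_{i+1} − x_{i+1}·y_i), indices taken mod 5.
Σ = (-91) + (-11) + (31) + (43) + (-59) = -87
Area = |Σ|/2 = 43.5.

43.5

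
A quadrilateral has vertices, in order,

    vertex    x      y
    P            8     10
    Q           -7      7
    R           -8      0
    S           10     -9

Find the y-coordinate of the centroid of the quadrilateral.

Apply the shoelace (surveyor's) formula. First the cross-terms c_i = x_i·y_{i+1} − x_{i+1}·y_i:
  126, 56, 72, 172  ⇒  2A = 426, A = 213.
Then Σ (y_i + y_{i+1})·c_i = 2058, so ȳ = 2058 / (6·213) = 343/213.

343/213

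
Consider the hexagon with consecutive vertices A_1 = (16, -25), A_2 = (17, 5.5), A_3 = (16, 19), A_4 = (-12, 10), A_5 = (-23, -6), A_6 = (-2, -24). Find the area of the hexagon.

1206

A_1→A_2: (16)(5.5) − (17)(-25) = 513
A_2→A_3: (17)(19) − (16)(5.5) = 235
A_3→A_4: (16)(10) − (-12)(19) = 388
A_4→A_5: (-12)(-6) − (-23)(10) = 302
A_5→A_6: (-23)(-24) − (-2)(-6) = 540
A_6→A_1: (-2)(-25) − (16)(-24) = 434
Σ = 2412
Area = |Σ|/2 = 1206.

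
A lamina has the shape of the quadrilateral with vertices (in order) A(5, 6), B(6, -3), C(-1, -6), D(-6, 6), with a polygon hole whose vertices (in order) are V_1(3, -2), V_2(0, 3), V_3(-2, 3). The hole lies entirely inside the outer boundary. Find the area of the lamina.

Outer boundary:
A→B: (5)(-3) − (6)(6) = -51
B→C: (6)(-6) − (-1)(-3) = -39
C→D: (-1)(6) − (-6)(-6) = -42
D→A: (-6)(6) − (5)(6) = -66
Σ = -198
Area = |Σ|/2 = 99.
Hole:
Σ = (9) + (6) + (-5) = 10
Area = |Σ|/2 = 5.
Net area = 99 − 5 = 94.

94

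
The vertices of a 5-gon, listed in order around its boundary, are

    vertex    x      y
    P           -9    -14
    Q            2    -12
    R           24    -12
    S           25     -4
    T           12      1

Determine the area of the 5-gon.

Apply the shoelace formula: 2A = Σ (x_i·y_{i+1} − x_{i+1}·y_i), indices taken mod 5.
Σ = (136) + (264) + (204) + (73) + (-159) = 518
Area = |Σ|/2 = 259.

259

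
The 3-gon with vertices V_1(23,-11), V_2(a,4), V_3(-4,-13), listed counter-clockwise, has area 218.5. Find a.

The doubled signed area Σ (x_i y_{i+1} − x_{i+1} y_i) is linear in a.
With a=0 it equals 451; the coefficient of a is -2 (from the two edges through V_2).
So -2·a + 451 = 2·218.5 = 437 ⇒ a = 7.

7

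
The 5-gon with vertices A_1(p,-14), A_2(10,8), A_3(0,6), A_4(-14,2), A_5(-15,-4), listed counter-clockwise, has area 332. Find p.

7

The doubled signed area Σ (x_i y_{i+1} − x_{i+1} y_i) is linear in p.
With p=0 it equals 580; the coefficient of p is 12 (from the two edges through A_1).
So 12·p + 580 = 2·332 = 664 ⇒ p = 7.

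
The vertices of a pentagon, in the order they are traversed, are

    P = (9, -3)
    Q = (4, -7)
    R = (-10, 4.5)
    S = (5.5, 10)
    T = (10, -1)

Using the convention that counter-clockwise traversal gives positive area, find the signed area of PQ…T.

Σ = (-51) + (-52) + (-124.75) + (-105.5) + (-21) = -354.25
Signed area = Σ/2 = -177.125 (negative ⇒ clockwise traversal).

-177.125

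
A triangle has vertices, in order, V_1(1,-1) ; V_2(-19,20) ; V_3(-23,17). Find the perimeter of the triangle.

|V_1V_2| = √((-20)² + (21)²) = √841 = 29
|V_2V_3| = √((-4)² + (-3)²) = √25 = 5
|V_3V_1| = √((24)² + (-18)²) = √900 = 30
Perimeter = 29 + 5 + 30 = 64.

64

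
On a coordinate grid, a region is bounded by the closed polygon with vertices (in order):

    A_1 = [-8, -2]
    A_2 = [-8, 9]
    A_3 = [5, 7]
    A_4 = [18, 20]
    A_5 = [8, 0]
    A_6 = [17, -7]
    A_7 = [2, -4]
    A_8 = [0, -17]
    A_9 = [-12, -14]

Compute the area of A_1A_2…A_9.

Apply the shoelace (surveyor's) formula: 2A = Σ (x_i·y_{i+1} − x_{i+1}·y_i), indices taken mod 9.
Σ = (-88) + (-101) + (-26) + (-160) + (-56) + (-54) + (-34) + (-204) + (-88) = -811
Area = |Σ|/2 = 405.5.

405.5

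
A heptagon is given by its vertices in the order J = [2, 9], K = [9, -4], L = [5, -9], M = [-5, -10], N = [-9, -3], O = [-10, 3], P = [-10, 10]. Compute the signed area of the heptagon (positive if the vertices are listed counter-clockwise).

-278.5

Σ = (-89) + (-61) + (-95) + (-75) + (-57) + (-70) + (-110) = -557
Signed area = Σ/2 = -278.5 (negative ⇒ clockwise traversal).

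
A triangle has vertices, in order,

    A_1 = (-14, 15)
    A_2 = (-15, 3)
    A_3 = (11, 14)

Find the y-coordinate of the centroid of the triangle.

32/3

Apply the shoelace formula. First the cross-terms c_i = x_i·y_{i+1} − x_{i+1}·y_i:
  183, -243, 361  ⇒  2A = 301, A = 150.5.
Then Σ (y_i + y_{i+1})·c_i = 9632, so ȳ = 9632 / (6·150.5) = 32/3.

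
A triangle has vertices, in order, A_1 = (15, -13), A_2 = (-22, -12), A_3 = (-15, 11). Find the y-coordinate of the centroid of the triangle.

-14/3

Apply the surveyor's formula. First the cross-terms c_i = x_i·y_{i+1} − x_{i+1}·y_i:
  -466, -422, 30  ⇒  2A = -858, A = -429.
Then Σ (y_i + y_{i+1})·c_i = 12012, so ȳ = 12012 / (6·(-429)) = -14/3.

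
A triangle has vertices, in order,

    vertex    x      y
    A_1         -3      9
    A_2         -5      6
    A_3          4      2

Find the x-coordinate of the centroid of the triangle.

-4/3

Apply the surveyor's formula. First the cross-terms c_i = x_i·y_{i+1} − x_{i+1}·y_i:
  27, -34, 42  ⇒  2A = 35, A = 17.5.
Then Σ (x_i + x_{i+1})·c_i = -140, so x̄ = -140 / (6·17.5) = -4/3.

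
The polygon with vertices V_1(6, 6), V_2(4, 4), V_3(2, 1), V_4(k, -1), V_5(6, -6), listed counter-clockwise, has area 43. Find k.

-2

Write out the shoelace sum; only the two edges meeting at V_4 involve k:
2·Area = [(2·(-1) − k·1) + (k·(-6) − 6·(-1))] + 68
       = -7·k + 72 = 86
⇒ k = -2.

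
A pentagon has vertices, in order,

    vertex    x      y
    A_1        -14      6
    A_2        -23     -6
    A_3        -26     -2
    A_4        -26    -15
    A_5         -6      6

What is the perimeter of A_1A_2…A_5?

|A_1A_2| = √((-9)² + (-12)²) = √225 = 15
|A_2A_3| = √((-3)² + (4)²) = √25 = 5
|A_3A_4| = √((0)² + (-13)²) = √169 = 13
|A_4A_5| = √((20)² + (21)²) = √841 = 29
|A_5A_1| = √((-8)² + (0)²) = √64 = 8
Perimeter = 15 + 5 + 13 + 29 + 8 = 70.

70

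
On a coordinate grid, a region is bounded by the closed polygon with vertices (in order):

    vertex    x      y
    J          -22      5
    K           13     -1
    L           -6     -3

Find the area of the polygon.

92

Apply the shoelace (surveyor's) formula: 2A = Σ (x_i·y_{i+1} − x_{i+1}·y_i), indices taken mod 3.
Cross-terms: -43, -45, -96  ⇒  Σ = -184
Area = |Σ|/2 = 92.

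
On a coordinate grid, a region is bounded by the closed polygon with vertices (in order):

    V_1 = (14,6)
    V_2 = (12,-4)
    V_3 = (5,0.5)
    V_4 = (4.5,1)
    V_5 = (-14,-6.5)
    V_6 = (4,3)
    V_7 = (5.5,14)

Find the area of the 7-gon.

127

Apply Gauss's area formula: 2A = Σ (x_i·y_{i+1} − x_{i+1}·y_i), indices taken mod 7.
Σ = (-128) + (26) + (2.75) + (-15.25) + (-16) + (39.5) + (-163) = -254
Area = |Σ|/2 = 127.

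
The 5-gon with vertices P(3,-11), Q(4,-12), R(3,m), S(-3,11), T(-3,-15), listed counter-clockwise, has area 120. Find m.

1

Write out the shoelace sum; only the two edges meeting at R involve m:
2·Area = [(4·m − 3·(-12)) + (3·11 − (-3)·m)] + 164
       = 7·m + 233 = 240
⇒ m = 1.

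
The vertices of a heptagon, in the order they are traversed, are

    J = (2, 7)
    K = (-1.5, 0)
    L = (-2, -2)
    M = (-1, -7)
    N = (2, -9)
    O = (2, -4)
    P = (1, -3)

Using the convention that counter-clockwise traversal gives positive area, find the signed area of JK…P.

J→K: (2)(0) − (-1.5)(7) = 10.5
K→L: (-1.5)(-2) − (-2)(0) = 3
L→M: (-2)(-7) − (-1)(-2) = 12
M→N: (-1)(-9) − (2)(-7) = 23
N→O: (2)(-4) − (2)(-9) = 10
O→P: (2)(-3) − (1)(-4) = -2
P→J: (1)(7) − (2)(-3) = 13
Σ = 69.5
Signed area = Σ/2 = 34.75 (positive ⇒ counter-clockwise traversal).

34.75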